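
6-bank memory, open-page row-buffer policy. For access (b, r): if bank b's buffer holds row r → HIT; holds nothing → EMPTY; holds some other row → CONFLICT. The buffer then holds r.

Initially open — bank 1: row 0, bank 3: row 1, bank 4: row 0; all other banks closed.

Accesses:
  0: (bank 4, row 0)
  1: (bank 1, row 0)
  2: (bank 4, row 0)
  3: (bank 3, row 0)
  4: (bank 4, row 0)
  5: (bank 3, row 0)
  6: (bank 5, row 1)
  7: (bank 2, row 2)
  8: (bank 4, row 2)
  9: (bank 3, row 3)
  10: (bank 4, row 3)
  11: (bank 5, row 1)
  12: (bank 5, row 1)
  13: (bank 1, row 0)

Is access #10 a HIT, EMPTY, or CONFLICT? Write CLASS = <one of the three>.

CLASS = CONFLICT

step 0: bank4 0->0 [HIT]
step 1: bank1 0->0 [HIT]
step 2: bank4 0->0 [HIT]
step 3: bank3 1->0 [CONFLICT]
step 4: bank4 0->0 [HIT]
step 5: bank3 0->0 [HIT]
step 6: bank5 None->1 [EMPTY]
step 7: bank2 None->2 [EMPTY]
step 8: bank4 0->2 [CONFLICT]
step 9: bank3 0->3 [CONFLICT]
step 10: bank4 2->3 [CONFLICT]
step 11: bank5 1->1 [HIT]
step 12: bank5 1->1 [HIT]
step 13: bank1 0->0 [HIT]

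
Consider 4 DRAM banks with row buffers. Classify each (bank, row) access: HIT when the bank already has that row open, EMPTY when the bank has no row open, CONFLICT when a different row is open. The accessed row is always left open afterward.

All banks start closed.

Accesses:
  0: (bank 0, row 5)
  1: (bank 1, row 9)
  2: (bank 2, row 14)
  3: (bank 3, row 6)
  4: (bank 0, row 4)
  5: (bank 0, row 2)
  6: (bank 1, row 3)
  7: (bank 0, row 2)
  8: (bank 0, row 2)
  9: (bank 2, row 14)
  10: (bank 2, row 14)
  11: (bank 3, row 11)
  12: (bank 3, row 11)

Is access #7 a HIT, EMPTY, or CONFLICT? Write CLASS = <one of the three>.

CLASS = HIT

0: bank 0 row 5 — prev None → EMPTY
1: bank 1 row 9 — prev None → EMPTY
2: bank 2 row 14 — prev None → EMPTY
3: bank 3 row 6 — prev None → EMPTY
4: bank 0 row 4 — prev 5 → CONFLICT
5: bank 0 row 2 — prev 4 → CONFLICT
6: bank 1 row 3 — prev 9 → CONFLICT
7: bank 0 row 2 — prev 2 → HIT
8: bank 0 row 2 — prev 2 → HIT
9: bank 2 row 14 — prev 14 → HIT
10: bank 2 row 14 — prev 14 → HIT
11: bank 3 row 11 — prev 6 → CONFLICT
12: bank 3 row 11 — prev 11 → HIT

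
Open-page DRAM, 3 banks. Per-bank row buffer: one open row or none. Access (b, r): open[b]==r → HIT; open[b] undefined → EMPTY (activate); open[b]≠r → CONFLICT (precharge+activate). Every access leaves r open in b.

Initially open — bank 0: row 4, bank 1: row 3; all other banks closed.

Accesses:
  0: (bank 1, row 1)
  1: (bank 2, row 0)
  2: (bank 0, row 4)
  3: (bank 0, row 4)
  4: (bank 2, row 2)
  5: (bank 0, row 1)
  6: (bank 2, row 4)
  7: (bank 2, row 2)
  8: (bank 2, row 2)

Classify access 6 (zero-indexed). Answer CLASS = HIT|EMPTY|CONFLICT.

CLASS = CONFLICT

#0 (1,1) C  (was 3)
#1 (2,0) E
#2 (0,4) H  (was 4)
#3 (0,4) H  (was 4)
#4 (2,2) C  (was 0)
#5 (0,1) C  (was 4)
#6 (2,4) C  (was 2)
#7 (2,2) C  (was 4)
#8 (2,2) H  (was 2)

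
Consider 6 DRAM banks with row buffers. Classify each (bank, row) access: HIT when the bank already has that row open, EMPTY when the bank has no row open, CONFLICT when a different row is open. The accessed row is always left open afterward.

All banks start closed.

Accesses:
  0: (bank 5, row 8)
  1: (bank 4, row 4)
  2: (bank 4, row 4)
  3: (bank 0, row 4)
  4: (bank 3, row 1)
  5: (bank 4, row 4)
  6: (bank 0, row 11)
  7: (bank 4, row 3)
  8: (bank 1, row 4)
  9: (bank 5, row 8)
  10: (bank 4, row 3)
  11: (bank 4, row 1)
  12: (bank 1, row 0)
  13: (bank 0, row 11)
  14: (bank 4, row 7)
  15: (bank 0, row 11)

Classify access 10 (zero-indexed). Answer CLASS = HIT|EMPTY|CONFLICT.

#0 (5,8) E
#1 (4,4) E
#2 (4,4) H  (was 4)
#3 (0,4) E
#4 (3,1) E
#5 (4,4) H  (was 4)
#6 (0,11) C  (was 4)
#7 (4,3) C  (was 4)
#8 (1,4) E
#9 (5,8) H  (was 8)
#10 (4,3) H  (was 3)
#11 (4,1) C  (was 3)
#12 (1,0) C  (was 4)
#13 (0,11) H  (was 11)
#14 (4,7) C  (was 1)
#15 (0,11) H  (was 11)

CLASS = HIT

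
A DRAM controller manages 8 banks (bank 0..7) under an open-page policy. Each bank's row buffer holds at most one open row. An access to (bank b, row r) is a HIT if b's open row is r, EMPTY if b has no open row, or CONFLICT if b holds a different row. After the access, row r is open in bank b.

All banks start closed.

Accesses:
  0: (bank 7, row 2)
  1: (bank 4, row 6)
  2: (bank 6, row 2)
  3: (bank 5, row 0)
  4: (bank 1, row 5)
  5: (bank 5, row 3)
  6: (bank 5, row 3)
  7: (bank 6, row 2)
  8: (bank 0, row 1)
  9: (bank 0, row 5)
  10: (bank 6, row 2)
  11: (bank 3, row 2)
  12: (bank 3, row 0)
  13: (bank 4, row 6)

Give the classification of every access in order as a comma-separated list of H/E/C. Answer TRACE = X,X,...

#0 (7,2) E
#1 (4,6) E
#2 (6,2) E
#3 (5,0) E
#4 (1,5) E
#5 (5,3) C  (was 0)
#6 (5,3) H  (was 3)
#7 (6,2) H  (was 2)
#8 (0,1) E
#9 (0,5) C  (was 1)
#10 (6,2) H  (was 2)
#11 (3,2) E
#12 (3,0) C  (was 2)
#13 (4,6) H  (was 6)

TRACE = E,E,E,E,E,C,H,H,E,C,H,E,C,H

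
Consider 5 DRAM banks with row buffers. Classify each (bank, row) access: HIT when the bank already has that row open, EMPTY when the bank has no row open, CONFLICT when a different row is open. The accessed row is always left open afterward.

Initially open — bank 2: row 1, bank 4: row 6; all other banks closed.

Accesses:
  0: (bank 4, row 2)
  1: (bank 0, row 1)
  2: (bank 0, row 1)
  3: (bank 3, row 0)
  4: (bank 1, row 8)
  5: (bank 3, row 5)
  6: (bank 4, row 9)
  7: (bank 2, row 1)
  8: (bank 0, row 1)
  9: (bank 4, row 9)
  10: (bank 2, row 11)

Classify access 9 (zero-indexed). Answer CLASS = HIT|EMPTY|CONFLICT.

#0 (4,2) C  (was 6)
#1 (0,1) E
#2 (0,1) H  (was 1)
#3 (3,0) E
#4 (1,8) E
#5 (3,5) C  (was 0)
#6 (4,9) C  (was 2)
#7 (2,1) H  (was 1)
#8 (0,1) H  (was 1)
#9 (4,9) H  (was 9)
#10 (2,11) C  (was 1)

CLASS = HIT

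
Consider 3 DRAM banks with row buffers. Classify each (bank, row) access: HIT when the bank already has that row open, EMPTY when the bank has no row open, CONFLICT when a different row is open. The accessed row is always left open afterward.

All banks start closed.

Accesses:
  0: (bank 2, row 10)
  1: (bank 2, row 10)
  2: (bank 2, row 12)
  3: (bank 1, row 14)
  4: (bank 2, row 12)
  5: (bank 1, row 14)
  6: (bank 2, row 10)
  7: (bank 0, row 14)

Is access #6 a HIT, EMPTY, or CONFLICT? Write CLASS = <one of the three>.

CLASS = CONFLICT

0: bank 2 row 10 — prev None → EMPTY
1: bank 2 row 10 — prev 10 → HIT
2: bank 2 row 12 — prev 10 → CONFLICT
3: bank 1 row 14 — prev None → EMPTY
4: bank 2 row 12 — prev 12 → HIT
5: bank 1 row 14 — prev 14 → HIT
6: bank 2 row 10 — prev 12 → CONFLICT
7: bank 0 row 14 — prev None → EMPTY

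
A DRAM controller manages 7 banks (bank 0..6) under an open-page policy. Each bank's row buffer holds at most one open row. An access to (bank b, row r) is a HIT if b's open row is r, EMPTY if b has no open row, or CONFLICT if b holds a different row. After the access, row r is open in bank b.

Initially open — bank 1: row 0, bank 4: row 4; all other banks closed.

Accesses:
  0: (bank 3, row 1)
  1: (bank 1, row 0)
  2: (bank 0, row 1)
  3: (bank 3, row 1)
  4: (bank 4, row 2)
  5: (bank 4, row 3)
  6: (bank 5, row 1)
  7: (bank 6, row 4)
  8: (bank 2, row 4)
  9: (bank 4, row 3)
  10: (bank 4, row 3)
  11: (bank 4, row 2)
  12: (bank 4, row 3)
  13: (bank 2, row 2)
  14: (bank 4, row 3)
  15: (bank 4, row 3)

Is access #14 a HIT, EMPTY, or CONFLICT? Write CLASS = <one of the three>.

0: bank 3 row 1 — prev None → EMPTY
1: bank 1 row 0 — prev 0 → HIT
2: bank 0 row 1 — prev None → EMPTY
3: bank 3 row 1 — prev 1 → HIT
4: bank 4 row 2 — prev 4 → CONFLICT
5: bank 4 row 3 — prev 2 → CONFLICT
6: bank 5 row 1 — prev None → EMPTY
7: bank 6 row 4 — prev None → EMPTY
8: bank 2 row 4 — prev None → EMPTY
9: bank 4 row 3 — prev 3 → HIT
10: bank 4 row 3 — prev 3 → HIT
11: bank 4 row 2 — prev 3 → CONFLICT
12: bank 4 row 3 — prev 2 → CONFLICT
13: bank 2 row 2 — prev 4 → CONFLICT
14: bank 4 row 3 — prev 3 → HIT
15: bank 4 row 3 — prev 3 → HIT

CLASS = HIT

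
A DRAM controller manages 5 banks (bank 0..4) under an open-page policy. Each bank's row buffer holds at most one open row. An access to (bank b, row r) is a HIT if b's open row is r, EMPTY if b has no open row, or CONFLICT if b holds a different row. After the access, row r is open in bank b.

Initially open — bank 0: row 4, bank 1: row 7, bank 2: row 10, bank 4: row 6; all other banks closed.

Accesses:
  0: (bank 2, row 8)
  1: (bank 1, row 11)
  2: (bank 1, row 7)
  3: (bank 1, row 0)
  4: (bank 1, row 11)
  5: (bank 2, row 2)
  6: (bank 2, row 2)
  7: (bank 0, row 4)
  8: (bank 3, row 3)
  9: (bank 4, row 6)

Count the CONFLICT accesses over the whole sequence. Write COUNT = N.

COUNT = 6

  [0] b2 r8: had r10 ⇒ C
  [1] b1 r11: had r7 ⇒ C
  [2] b1 r7: had r11 ⇒ C
  [3] b1 r0: had r7 ⇒ C
  [4] b1 r11: had r0 ⇒ C
  [5] b2 r2: had r8 ⇒ C
  [6] b2 r2: had r2 ⇒ H
  [7] b0 r4: had r4 ⇒ H
  [8] b3 r3: no row ⇒ E
  [9] b4 r6: had r6 ⇒ H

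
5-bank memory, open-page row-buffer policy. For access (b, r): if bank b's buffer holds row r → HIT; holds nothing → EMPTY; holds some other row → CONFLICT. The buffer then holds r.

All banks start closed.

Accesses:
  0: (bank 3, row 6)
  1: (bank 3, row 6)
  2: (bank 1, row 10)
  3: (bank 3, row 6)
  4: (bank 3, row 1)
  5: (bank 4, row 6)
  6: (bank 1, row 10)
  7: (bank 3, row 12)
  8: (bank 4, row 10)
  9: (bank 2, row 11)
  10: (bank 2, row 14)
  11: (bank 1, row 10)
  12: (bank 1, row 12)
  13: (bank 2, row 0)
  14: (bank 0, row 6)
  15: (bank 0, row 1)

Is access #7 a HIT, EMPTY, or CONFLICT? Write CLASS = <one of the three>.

CLASS = CONFLICT

0: bank 3 row 6 — prev None → EMPTY
1: bank 3 row 6 — prev 6 → HIT
2: bank 1 row 10 — prev None → EMPTY
3: bank 3 row 6 — prev 6 → HIT
4: bank 3 row 1 — prev 6 → CONFLICT
5: bank 4 row 6 — prev None → EMPTY
6: bank 1 row 10 — prev 10 → HIT
7: bank 3 row 12 — prev 1 → CONFLICT
8: bank 4 row 10 — prev 6 → CONFLICT
9: bank 2 row 11 — prev None → EMPTY
10: bank 2 row 14 — prev 11 → CONFLICT
11: bank 1 row 10 — prev 10 → HIT
12: bank 1 row 12 — prev 10 → CONFLICT
13: bank 2 row 0 — prev 14 → CONFLICT
14: bank 0 row 6 — prev None → EMPTY
15: bank 0 row 1 — prev 6 → CONFLICT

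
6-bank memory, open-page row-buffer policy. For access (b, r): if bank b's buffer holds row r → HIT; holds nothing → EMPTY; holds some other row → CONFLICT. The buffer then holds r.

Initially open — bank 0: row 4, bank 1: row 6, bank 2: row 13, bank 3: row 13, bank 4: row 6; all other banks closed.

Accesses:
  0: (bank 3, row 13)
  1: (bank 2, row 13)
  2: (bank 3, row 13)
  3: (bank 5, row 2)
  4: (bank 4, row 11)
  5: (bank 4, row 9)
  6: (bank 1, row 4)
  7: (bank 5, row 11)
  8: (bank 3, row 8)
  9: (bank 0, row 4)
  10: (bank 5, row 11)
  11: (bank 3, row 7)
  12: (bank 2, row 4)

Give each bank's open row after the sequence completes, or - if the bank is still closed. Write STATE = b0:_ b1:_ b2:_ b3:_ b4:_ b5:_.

#0 (3,13) H  (was 13)
#1 (2,13) H  (was 13)
#2 (3,13) H  (was 13)
#3 (5,2) E
#4 (4,11) C  (was 6)
#5 (4,9) C  (was 11)
#6 (1,4) C  (was 6)
#7 (5,11) C  (was 2)
#8 (3,8) C  (was 13)
#9 (0,4) H  (was 4)
#10 (5,11) H  (was 11)
#11 (3,7) C  (was 8)
#12 (2,4) C  (was 13)

STATE = b0:4 b1:4 b2:4 b3:7 b4:9 b5:11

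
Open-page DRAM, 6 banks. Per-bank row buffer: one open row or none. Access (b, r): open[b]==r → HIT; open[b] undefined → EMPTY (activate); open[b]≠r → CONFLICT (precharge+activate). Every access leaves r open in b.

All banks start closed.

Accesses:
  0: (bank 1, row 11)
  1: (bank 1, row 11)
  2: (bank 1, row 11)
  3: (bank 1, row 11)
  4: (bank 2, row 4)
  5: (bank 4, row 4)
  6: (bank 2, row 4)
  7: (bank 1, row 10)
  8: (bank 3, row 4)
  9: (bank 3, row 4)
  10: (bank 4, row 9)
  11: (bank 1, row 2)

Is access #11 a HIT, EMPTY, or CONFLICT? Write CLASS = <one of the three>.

CLASS = CONFLICT

step 0: bank1 None->11 [EMPTY]
step 1: bank1 11->11 [HIT]
step 2: bank1 11->11 [HIT]
step 3: bank1 11->11 [HIT]
step 4: bank2 None->4 [EMPTY]
step 5: bank4 None->4 [EMPTY]
step 6: bank2 4->4 [HIT]
step 7: bank1 11->10 [CONFLICT]
step 8: bank3 None->4 [EMPTY]
step 9: bank3 4->4 [HIT]
step 10: bank4 4->9 [CONFLICT]
step 11: bank1 10->2 [CONFLICT]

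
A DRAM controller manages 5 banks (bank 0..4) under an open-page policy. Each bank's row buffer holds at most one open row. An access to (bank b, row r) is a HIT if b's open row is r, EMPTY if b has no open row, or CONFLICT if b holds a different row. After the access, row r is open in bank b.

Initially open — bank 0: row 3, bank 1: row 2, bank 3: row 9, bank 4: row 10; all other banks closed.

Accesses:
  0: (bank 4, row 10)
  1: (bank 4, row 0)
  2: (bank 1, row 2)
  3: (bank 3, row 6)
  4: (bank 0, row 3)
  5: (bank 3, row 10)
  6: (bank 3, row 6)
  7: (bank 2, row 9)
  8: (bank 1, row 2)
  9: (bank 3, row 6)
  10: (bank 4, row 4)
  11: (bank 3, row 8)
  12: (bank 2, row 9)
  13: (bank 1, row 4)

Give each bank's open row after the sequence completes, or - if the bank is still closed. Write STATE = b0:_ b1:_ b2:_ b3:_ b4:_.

  [0] b4 r10: had r10 ⇒ H
  [1] b4 r0: had r10 ⇒ C
  [2] b1 r2: had r2 ⇒ H
  [3] b3 r6: had r9 ⇒ C
  [4] b0 r3: had r3 ⇒ H
  [5] b3 r10: had r6 ⇒ C
  [6] b3 r6: had r10 ⇒ C
  [7] b2 r9: no row ⇒ E
  [8] b1 r2: had r2 ⇒ H
  [9] b3 r6: had r6 ⇒ H
  [10] b4 r4: had r0 ⇒ C
  [11] b3 r8: had r6 ⇒ C
  [12] b2 r9: had r9 ⇒ H
  [13] b1 r4: had r2 ⇒ C

STATE = b0:3 b1:4 b2:9 b3:8 b4:4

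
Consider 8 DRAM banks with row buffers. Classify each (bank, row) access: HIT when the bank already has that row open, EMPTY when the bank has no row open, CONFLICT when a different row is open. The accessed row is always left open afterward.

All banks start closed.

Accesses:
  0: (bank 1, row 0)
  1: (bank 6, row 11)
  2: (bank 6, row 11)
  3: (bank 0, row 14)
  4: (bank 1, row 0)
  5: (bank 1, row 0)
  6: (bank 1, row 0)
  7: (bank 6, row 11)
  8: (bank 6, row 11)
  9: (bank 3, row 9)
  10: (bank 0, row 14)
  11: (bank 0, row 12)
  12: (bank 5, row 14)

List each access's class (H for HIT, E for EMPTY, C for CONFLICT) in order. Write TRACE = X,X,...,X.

0: bank 1 row 0 — prev None → EMPTY
1: bank 6 row 11 — prev None → EMPTY
2: bank 6 row 11 — prev 11 → HIT
3: bank 0 row 14 — prev None → EMPTY
4: bank 1 row 0 — prev 0 → HIT
5: bank 1 row 0 — prev 0 → HIT
6: bank 1 row 0 — prev 0 → HIT
7: bank 6 row 11 — prev 11 → HIT
8: bank 6 row 11 — prev 11 → HIT
9: bank 3 row 9 — prev None → EMPTY
10: bank 0 row 14 — prev 14 → HIT
11: bank 0 row 12 — prev 14 → CONFLICT
12: bank 5 row 14 — prev None → EMPTY

TRACE = E,E,H,E,H,H,H,H,H,E,H,C,E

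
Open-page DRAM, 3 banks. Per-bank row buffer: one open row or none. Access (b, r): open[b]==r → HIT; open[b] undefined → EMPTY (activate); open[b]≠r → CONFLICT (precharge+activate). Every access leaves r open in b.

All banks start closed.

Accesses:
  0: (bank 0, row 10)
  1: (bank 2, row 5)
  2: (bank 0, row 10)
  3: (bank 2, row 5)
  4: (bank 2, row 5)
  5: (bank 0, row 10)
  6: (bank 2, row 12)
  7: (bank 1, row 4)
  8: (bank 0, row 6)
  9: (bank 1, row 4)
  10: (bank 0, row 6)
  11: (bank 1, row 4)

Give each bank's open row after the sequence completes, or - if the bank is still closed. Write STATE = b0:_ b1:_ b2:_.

STATE = b0:6 b1:4 b2:12

#0 (0,10) E
#1 (2,5) E
#2 (0,10) H  (was 10)
#3 (2,5) H  (was 5)
#4 (2,5) H  (was 5)
#5 (0,10) H  (was 10)
#6 (2,12) C  (was 5)
#7 (1,4) E
#8 (0,6) C  (was 10)
#9 (1,4) H  (was 4)
#10 (0,6) H  (was 6)
#11 (1,4) H  (was 4)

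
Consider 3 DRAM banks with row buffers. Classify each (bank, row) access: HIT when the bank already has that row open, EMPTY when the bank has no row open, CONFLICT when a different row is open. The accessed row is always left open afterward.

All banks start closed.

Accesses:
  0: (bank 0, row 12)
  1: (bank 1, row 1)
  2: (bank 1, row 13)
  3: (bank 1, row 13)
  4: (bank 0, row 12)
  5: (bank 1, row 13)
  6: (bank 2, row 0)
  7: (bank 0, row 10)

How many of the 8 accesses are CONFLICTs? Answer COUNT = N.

0: bank 0 row 12 — prev None → EMPTY
1: bank 1 row 1 — prev None → EMPTY
2: bank 1 row 13 — prev 1 → CONFLICT
3: bank 1 row 13 — prev 13 → HIT
4: bank 0 row 12 — prev 12 → HIT
5: bank 1 row 13 — prev 13 → HIT
6: bank 2 row 0 — prev None → EMPTY
7: bank 0 row 10 — prev 12 → CONFLICT

COUNT = 2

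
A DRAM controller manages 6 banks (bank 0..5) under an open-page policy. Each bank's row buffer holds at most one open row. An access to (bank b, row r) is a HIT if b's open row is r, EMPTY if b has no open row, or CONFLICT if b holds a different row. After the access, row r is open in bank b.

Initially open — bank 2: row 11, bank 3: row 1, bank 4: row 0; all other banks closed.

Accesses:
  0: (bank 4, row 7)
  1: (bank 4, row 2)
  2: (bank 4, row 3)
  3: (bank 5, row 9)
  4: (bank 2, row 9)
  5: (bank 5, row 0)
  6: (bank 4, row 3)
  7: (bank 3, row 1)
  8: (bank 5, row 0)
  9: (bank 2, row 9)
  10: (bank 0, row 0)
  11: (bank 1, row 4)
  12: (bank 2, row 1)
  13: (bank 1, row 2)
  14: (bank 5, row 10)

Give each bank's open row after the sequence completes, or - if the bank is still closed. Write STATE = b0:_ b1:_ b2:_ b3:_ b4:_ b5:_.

STATE = b0:0 b1:2 b2:1 b3:1 b4:3 b5:10

#0 (4,7) C  (was 0)
#1 (4,2) C  (was 7)
#2 (4,3) C  (was 2)
#3 (5,9) E
#4 (2,9) C  (was 11)
#5 (5,0) C  (was 9)
#6 (4,3) H  (was 3)
#7 (3,1) H  (was 1)
#8 (5,0) H  (was 0)
#9 (2,9) H  (was 9)
#10 (0,0) E
#11 (1,4) E
#12 (2,1) C  (was 9)
#13 (1,2) C  (was 4)
#14 (5,10) C  (was 0)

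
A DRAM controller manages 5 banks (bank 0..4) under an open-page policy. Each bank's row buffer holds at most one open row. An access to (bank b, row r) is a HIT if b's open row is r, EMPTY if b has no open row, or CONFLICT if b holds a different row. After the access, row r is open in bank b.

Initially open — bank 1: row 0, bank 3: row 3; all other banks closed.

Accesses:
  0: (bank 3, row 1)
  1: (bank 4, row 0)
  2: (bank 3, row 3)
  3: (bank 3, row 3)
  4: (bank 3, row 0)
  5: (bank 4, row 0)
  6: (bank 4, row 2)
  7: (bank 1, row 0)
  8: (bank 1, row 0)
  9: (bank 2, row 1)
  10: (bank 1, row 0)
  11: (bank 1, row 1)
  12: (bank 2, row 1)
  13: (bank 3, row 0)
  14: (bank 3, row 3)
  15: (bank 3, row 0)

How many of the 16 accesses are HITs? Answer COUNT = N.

COUNT = 7

step 0: bank3 3->1 [CONFLICT]
step 1: bank4 None->0 [EMPTY]
step 2: bank3 1->3 [CONFLICT]
step 3: bank3 3->3 [HIT]
step 4: bank3 3->0 [CONFLICT]
step 5: bank4 0->0 [HIT]
step 6: bank4 0->2 [CONFLICT]
step 7: bank1 0->0 [HIT]
step 8: bank1 0->0 [HIT]
step 9: bank2 None->1 [EMPTY]
step 10: bank1 0->0 [HIT]
step 11: bank1 0->1 [CONFLICT]
step 12: bank2 1->1 [HIT]
step 13: bank3 0->0 [HIT]
step 14: bank3 0->3 [CONFLICT]
step 15: bank3 3->0 [CONFLICT]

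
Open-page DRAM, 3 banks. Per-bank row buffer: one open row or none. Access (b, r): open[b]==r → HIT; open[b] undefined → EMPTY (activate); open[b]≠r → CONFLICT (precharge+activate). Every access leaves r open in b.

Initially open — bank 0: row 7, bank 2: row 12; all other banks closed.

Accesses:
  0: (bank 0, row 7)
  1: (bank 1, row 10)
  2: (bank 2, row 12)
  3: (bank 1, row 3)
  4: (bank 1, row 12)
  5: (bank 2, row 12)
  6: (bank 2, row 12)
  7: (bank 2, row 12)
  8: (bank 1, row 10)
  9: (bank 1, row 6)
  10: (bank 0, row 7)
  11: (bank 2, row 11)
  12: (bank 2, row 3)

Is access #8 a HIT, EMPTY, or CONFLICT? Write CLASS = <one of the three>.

CLASS = CONFLICT

#0 (0,7) H  (was 7)
#1 (1,10) E
#2 (2,12) H  (was 12)
#3 (1,3) C  (was 10)
#4 (1,12) C  (was 3)
#5 (2,12) H  (was 12)
#6 (2,12) H  (was 12)
#7 (2,12) H  (was 12)
#8 (1,10) C  (was 12)
#9 (1,6) C  (was 10)
#10 (0,7) H  (was 7)
#11 (2,11) C  (was 12)
#12 (2,3) C  (was 11)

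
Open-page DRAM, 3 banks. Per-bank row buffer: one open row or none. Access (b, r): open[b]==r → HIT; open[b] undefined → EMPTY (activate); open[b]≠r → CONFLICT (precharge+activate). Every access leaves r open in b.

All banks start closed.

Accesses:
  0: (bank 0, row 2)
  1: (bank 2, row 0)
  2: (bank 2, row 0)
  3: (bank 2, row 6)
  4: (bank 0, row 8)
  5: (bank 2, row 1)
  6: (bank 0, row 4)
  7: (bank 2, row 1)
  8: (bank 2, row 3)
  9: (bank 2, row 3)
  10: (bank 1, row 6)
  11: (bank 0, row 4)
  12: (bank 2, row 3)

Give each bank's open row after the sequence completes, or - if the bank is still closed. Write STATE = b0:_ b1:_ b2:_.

#0 (0,2) E
#1 (2,0) E
#2 (2,0) H  (was 0)
#3 (2,6) C  (was 0)
#4 (0,8) C  (was 2)
#5 (2,1) C  (was 6)
#6 (0,4) C  (was 8)
#7 (2,1) H  (was 1)
#8 (2,3) C  (was 1)
#9 (2,3) H  (was 3)
#10 (1,6) E
#11 (0,4) H  (was 4)
#12 (2,3) H  (was 3)

STATE = b0:4 b1:6 b2:3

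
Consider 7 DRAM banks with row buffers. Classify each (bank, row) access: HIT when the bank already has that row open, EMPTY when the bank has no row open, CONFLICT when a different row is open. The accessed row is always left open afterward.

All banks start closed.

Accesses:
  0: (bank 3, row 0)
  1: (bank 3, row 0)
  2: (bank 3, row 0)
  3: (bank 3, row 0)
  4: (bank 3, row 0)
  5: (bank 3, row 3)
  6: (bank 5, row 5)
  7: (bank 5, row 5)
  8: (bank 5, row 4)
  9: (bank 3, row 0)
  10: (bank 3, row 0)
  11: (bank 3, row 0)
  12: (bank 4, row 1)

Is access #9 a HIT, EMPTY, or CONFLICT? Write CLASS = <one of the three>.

CLASS = CONFLICT

#0 (3,0) E
#1 (3,0) H  (was 0)
#2 (3,0) H  (was 0)
#3 (3,0) H  (was 0)
#4 (3,0) H  (was 0)
#5 (3,3) C  (was 0)
#6 (5,5) E
#7 (5,5) H  (was 5)
#8 (5,4) C  (was 5)
#9 (3,0) C  (was 3)
#10 (3,0) H  (was 0)
#11 (3,0) H  (was 0)
#12 (4,1) E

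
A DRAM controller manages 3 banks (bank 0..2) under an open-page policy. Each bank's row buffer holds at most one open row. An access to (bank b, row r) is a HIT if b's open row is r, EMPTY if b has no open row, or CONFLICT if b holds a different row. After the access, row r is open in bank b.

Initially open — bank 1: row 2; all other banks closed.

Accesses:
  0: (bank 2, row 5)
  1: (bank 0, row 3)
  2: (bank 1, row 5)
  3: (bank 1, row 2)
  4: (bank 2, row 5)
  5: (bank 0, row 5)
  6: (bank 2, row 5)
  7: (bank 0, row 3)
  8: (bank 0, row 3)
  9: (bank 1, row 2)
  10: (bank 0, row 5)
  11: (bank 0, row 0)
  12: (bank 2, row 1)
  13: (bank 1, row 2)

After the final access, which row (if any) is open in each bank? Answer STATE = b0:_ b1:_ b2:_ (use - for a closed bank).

#0 (2,5) E
#1 (0,3) E
#2 (1,5) C  (was 2)
#3 (1,2) C  (was 5)
#4 (2,5) H  (was 5)
#5 (0,5) C  (was 3)
#6 (2,5) H  (was 5)
#7 (0,3) C  (was 5)
#8 (0,3) H  (was 3)
#9 (1,2) H  (was 2)
#10 (0,5) C  (was 3)
#11 (0,0) C  (was 5)
#12 (2,1) C  (was 5)
#13 (1,2) H  (was 2)

STATE = b0:0 b1:2 b2:1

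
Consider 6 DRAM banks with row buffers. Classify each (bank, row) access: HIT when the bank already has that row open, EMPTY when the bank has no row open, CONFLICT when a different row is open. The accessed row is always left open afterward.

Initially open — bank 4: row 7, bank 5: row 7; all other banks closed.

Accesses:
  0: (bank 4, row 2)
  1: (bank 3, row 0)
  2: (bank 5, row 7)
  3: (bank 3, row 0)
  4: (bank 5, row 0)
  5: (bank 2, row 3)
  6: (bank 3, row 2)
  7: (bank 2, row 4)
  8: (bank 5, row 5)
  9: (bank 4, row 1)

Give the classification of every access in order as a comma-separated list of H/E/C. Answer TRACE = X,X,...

TRACE = C,E,H,H,C,E,C,C,C,C

  [0] b4 r2: had r7 ⇒ C
  [1] b3 r0: no row ⇒ E
  [2] b5 r7: had r7 ⇒ H
  [3] b3 r0: had r0 ⇒ H
  [4] b5 r0: had r7 ⇒ C
  [5] b2 r3: no row ⇒ E
  [6] b3 r2: had r0 ⇒ C
  [7] b2 r4: had r3 ⇒ C
  [8] b5 r5: had r0 ⇒ C
  [9] b4 r1: had r2 ⇒ C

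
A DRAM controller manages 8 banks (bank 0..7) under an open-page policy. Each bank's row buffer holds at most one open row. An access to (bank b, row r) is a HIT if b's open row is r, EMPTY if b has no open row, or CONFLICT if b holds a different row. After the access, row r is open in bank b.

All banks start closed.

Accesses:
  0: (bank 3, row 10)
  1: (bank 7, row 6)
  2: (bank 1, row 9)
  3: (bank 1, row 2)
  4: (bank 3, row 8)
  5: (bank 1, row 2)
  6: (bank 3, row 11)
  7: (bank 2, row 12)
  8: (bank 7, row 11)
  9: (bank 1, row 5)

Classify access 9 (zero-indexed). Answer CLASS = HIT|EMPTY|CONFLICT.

step 0: bank3 None->10 [EMPTY]
step 1: bank7 None->6 [EMPTY]
step 2: bank1 None->9 [EMPTY]
step 3: bank1 9->2 [CONFLICT]
step 4: bank3 10->8 [CONFLICT]
step 5: bank1 2->2 [HIT]
step 6: bank3 8->11 [CONFLICT]
step 7: bank2 None->12 [EMPTY]
step 8: bank7 6->11 [CONFLICT]
step 9: bank1 2->5 [CONFLICT]

CLASS = CONFLICT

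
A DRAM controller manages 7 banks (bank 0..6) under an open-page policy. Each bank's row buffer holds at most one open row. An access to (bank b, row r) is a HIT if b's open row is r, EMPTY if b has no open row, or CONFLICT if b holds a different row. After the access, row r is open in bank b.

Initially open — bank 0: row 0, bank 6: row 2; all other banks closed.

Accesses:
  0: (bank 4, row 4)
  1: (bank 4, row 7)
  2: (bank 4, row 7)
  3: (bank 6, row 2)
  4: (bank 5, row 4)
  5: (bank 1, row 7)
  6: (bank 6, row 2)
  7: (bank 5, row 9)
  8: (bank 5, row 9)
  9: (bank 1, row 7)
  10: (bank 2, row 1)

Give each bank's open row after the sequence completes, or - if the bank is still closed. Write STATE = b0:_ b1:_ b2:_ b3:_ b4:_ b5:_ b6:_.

#0 (4,4) E
#1 (4,7) C  (was 4)
#2 (4,7) H  (was 7)
#3 (6,2) H  (was 2)
#4 (5,4) E
#5 (1,7) E
#6 (6,2) H  (was 2)
#7 (5,9) C  (was 4)
#8 (5,9) H  (was 9)
#9 (1,7) H  (was 7)
#10 (2,1) E

STATE = b0:0 b1:7 b2:1 b3:- b4:7 b5:9 b6:2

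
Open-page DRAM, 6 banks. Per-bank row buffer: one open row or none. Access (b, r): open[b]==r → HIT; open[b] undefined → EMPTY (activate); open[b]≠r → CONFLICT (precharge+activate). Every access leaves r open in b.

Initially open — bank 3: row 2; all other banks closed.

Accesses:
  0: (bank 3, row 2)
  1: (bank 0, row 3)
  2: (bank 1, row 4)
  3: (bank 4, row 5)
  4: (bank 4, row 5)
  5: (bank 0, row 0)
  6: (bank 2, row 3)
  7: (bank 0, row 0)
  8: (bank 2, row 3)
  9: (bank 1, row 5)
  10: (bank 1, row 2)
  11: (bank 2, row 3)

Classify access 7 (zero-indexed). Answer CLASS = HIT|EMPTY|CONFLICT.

CLASS = HIT

step 0: bank3 2->2 [HIT]
step 1: bank0 None->3 [EMPTY]
step 2: bank1 None->4 [EMPTY]
step 3: bank4 None->5 [EMPTY]
step 4: bank4 5->5 [HIT]
step 5: bank0 3->0 [CONFLICT]
step 6: bank2 None->3 [EMPTY]
step 7: bank0 0->0 [HIT]
step 8: bank2 3->3 [HIT]
step 9: bank1 4->5 [CONFLICT]
step 10: bank1 5->2 [CONFLICT]
step 11: bank2 3->3 [HIT]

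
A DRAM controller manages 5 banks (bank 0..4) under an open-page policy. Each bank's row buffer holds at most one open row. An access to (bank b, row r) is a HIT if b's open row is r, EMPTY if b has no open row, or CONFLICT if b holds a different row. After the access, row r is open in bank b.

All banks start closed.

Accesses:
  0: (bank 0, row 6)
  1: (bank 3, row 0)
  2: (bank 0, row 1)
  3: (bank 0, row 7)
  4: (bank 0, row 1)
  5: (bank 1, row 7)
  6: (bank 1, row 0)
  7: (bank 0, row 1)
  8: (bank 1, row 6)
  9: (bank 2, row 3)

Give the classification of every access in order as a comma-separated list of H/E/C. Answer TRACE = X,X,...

TRACE = E,E,C,C,C,E,C,H,C,E

0: bank 0 row 6 — prev None → EMPTY
1: bank 3 row 0 — prev None → EMPTY
2: bank 0 row 1 — prev 6 → CONFLICT
3: bank 0 row 7 — prev 1 → CONFLICT
4: bank 0 row 1 — prev 7 → CONFLICT
5: bank 1 row 7 — prev None → EMPTY
6: bank 1 row 0 — prev 7 → CONFLICT
7: bank 0 row 1 — prev 1 → HIT
8: bank 1 row 6 — prev 0 → CONFLICT
9: bank 2 row 3 — prev None → EMPTY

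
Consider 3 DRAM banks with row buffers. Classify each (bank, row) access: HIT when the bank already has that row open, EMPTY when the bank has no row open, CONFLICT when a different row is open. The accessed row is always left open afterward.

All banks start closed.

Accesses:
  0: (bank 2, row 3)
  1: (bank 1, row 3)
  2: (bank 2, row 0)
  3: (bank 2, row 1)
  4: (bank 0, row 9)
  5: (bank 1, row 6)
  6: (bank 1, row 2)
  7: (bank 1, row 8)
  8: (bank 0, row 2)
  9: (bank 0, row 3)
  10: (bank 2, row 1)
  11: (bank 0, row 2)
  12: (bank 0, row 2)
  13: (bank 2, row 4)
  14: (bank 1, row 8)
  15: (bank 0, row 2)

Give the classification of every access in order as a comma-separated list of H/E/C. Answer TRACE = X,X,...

  [0] b2 r3: no row ⇒ E
  [1] b1 r3: no row ⇒ E
  [2] b2 r0: had r3 ⇒ C
  [3] b2 r1: had r0 ⇒ C
  [4] b0 r9: no row ⇒ E
  [5] b1 r6: had r3 ⇒ C
  [6] b1 r2: had r6 ⇒ C
  [7] b1 r8: had r2 ⇒ C
  [8] b0 r2: had r9 ⇒ C
  [9] b0 r3: had r2 ⇒ C
  [10] b2 r1: had r1 ⇒ H
  [11] b0 r2: had r3 ⇒ C
  [12] b0 r2: had r2 ⇒ H
  [13] b2 r4: had r1 ⇒ C
  [14] b1 r8: had r8 ⇒ H
  [15] b0 r2: had r2 ⇒ H

TRACE = E,E,C,C,E,C,C,C,C,C,H,C,H,C,H,H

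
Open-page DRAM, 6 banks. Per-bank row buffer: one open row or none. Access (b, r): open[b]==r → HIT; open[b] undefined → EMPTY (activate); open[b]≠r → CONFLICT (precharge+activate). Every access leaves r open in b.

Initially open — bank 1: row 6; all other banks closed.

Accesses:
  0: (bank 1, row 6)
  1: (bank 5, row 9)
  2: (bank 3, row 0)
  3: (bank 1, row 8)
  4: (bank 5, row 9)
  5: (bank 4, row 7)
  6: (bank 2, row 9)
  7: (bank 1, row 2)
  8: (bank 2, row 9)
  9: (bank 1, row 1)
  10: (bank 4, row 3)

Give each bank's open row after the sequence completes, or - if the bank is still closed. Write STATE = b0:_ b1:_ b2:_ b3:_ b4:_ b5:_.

0: bank 1 row 6 — prev 6 → HIT
1: bank 5 row 9 — prev None → EMPTY
2: bank 3 row 0 — prev None → EMPTY
3: bank 1 row 8 — prev 6 → CONFLICT
4: bank 5 row 9 — prev 9 → HIT
5: bank 4 row 7 — prev None → EMPTY
6: bank 2 row 9 — prev None → EMPTY
7: bank 1 row 2 — prev 8 → CONFLICT
8: bank 2 row 9 — prev 9 → HIT
9: bank 1 row 1 — prev 2 → CONFLICT
10: bank 4 row 3 — prev 7 → CONFLICT

STATE = b0:- b1:1 b2:9 b3:0 b4:3 b5:9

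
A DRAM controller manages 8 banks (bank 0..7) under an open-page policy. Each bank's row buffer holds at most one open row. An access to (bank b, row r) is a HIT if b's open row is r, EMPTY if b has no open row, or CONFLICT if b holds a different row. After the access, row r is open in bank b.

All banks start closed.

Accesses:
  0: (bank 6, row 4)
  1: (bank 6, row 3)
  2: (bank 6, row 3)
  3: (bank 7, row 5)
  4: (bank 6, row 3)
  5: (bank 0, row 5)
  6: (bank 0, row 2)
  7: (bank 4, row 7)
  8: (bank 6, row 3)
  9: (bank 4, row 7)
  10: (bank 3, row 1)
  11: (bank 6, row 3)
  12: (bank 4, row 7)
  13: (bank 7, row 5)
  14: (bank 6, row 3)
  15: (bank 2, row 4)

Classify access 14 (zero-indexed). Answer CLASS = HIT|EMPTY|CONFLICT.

CLASS = HIT

0: bank 6 row 4 — prev None → EMPTY
1: bank 6 row 3 — prev 4 → CONFLICT
2: bank 6 row 3 — prev 3 → HIT
3: bank 7 row 5 — prev None → EMPTY
4: bank 6 row 3 — prev 3 → HIT
5: bank 0 row 5 — prev None → EMPTY
6: bank 0 row 2 — prev 5 → CONFLICT
7: bank 4 row 7 — prev None → EMPTY
8: bank 6 row 3 — prev 3 → HIT
9: bank 4 row 7 — prev 7 → HIT
10: bank 3 row 1 — prev None → EMPTY
11: bank 6 row 3 — prev 3 → HIT
12: bank 4 row 7 — prev 7 → HIT
13: bank 7 row 5 — prev 5 → HIT
14: bank 6 row 3 — prev 3 → HIT
15: bank 2 row 4 — prev None → EMPTY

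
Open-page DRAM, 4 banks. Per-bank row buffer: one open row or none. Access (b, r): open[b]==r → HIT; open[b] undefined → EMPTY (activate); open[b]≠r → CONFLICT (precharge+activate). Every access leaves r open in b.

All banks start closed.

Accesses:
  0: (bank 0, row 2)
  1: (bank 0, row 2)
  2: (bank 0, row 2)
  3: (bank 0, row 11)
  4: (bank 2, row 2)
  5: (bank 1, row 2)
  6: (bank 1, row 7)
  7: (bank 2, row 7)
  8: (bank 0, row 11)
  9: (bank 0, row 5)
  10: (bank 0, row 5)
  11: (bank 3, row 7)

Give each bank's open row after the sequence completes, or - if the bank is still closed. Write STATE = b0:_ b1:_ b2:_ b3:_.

STATE = b0:5 b1:7 b2:7 b3:7

0: bank 0 row 2 — prev None → EMPTY
1: bank 0 row 2 — prev 2 → HIT
2: bank 0 row 2 — prev 2 → HIT
3: bank 0 row 11 — prev 2 → CONFLICT
4: bank 2 row 2 — prev None → EMPTY
5: bank 1 row 2 — prev None → EMPTY
6: bank 1 row 7 — prev 2 → CONFLICT
7: bank 2 row 7 — prev 2 → CONFLICT
8: bank 0 row 11 — prev 11 → HIT
9: bank 0 row 5 — prev 11 → CONFLICT
10: bank 0 row 5 — prev 5 → HIT
11: bank 3 row 7 — prev None → EMPTY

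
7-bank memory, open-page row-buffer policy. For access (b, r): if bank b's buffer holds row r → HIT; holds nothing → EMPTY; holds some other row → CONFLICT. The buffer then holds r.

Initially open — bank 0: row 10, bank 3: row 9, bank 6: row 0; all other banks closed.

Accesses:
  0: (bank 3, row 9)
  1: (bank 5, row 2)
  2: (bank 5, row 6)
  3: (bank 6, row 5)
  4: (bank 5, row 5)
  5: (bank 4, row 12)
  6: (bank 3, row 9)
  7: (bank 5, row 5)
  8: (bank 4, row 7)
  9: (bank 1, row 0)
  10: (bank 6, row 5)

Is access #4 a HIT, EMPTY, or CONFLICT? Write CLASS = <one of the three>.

#0 (3,9) H  (was 9)
#1 (5,2) E
#2 (5,6) C  (was 2)
#3 (6,5) C  (was 0)
#4 (5,5) C  (was 6)
#5 (4,12) E
#6 (3,9) H  (was 9)
#7 (5,5) H  (was 5)
#8 (4,7) C  (was 12)
#9 (1,0) E
#10 (6,5) H  (was 5)

CLASS = CONFLICT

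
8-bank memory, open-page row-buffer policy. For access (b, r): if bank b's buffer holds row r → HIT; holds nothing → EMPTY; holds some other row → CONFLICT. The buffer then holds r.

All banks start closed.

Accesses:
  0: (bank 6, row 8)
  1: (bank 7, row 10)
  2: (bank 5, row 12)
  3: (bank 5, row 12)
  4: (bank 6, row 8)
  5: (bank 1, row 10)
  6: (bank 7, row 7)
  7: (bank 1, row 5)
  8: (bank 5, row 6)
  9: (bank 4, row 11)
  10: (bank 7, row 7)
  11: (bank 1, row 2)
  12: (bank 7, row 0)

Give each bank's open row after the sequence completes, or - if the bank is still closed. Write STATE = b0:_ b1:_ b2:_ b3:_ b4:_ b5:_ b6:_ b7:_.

STATE = b0:- b1:2 b2:- b3:- b4:11 b5:6 b6:8 b7:0

#0 (6,8) E
#1 (7,10) E
#2 (5,12) E
#3 (5,12) H  (was 12)
#4 (6,8) H  (was 8)
#5 (1,10) E
#6 (7,7) C  (was 10)
#7 (1,5) C  (was 10)
#8 (5,6) C  (was 12)
#9 (4,11) E
#10 (7,7) H  (was 7)
#11 (1,2) C  (was 5)
#12 (7,0) C  (was 7)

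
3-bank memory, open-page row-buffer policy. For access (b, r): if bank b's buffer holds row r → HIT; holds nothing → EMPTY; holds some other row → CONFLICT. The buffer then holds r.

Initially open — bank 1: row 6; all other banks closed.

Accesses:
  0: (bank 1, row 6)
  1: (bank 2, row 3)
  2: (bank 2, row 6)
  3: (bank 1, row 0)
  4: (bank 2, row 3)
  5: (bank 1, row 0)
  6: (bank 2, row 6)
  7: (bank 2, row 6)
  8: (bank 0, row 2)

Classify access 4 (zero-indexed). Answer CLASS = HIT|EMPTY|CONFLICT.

CLASS = CONFLICT

0: bank 1 row 6 — prev 6 → HIT
1: bank 2 row 3 — prev None → EMPTY
2: bank 2 row 6 — prev 3 → CONFLICT
3: bank 1 row 0 — prev 6 → CONFLICT
4: bank 2 row 3 — prev 6 → CONFLICT
5: bank 1 row 0 — prev 0 → HIT
6: bank 2 row 6 — prev 3 → CONFLICT
7: bank 2 row 6 — prev 6 → HIT
8: bank 0 row 2 — prev None → EMPTY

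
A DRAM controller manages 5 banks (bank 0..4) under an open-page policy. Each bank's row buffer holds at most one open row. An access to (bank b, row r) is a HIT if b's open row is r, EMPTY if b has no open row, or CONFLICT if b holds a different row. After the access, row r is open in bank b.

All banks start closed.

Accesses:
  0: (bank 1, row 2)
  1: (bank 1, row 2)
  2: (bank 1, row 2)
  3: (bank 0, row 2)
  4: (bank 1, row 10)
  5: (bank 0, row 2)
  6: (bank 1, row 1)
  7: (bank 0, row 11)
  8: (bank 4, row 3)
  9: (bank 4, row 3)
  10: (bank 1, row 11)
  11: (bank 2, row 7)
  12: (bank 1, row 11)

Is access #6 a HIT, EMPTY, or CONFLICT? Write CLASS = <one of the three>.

#0 (1,2) E
#1 (1,2) H  (was 2)
#2 (1,2) H  (was 2)
#3 (0,2) E
#4 (1,10) C  (was 2)
#5 (0,2) H  (was 2)
#6 (1,1) C  (was 10)
#7 (0,11) C  (was 2)
#8 (4,3) E
#9 (4,3) H  (was 3)
#10 (1,11) C  (was 1)
#11 (2,7) E
#12 (1,11) H  (was 11)

CLASS = CONFLICT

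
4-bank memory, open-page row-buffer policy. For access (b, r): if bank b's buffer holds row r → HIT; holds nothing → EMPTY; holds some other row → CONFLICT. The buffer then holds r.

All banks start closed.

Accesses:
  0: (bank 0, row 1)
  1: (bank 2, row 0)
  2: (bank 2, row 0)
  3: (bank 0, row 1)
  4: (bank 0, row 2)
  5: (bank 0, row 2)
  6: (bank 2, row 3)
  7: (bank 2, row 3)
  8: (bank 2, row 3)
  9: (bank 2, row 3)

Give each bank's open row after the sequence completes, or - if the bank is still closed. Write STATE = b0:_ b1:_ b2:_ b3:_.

  [0] b0 r1: no row ⇒ E
  [1] b2 r0: no row ⇒ E
  [2] b2 r0: had r0 ⇒ H
  [3] b0 r1: had r1 ⇒ H
  [4] b0 r2: had r1 ⇒ C
  [5] b0 r2: had r2 ⇒ H
  [6] b2 r3: had r0 ⇒ C
  [7] b2 r3: had r3 ⇒ H
  [8] b2 r3: had r3 ⇒ H
  [9] b2 r3: had r3 ⇒ H

STATE = b0:2 b1:- b2:3 b3:-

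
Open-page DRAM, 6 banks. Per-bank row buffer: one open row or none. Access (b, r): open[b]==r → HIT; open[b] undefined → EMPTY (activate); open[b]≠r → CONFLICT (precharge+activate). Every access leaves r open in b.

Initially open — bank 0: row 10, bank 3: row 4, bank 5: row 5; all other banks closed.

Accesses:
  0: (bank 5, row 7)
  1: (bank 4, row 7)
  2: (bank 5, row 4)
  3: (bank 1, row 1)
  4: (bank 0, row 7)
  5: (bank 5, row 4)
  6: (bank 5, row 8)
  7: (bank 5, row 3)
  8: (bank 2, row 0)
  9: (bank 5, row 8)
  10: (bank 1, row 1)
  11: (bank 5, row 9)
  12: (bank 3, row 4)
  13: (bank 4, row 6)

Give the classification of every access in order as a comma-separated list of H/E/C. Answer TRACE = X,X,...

TRACE = C,E,C,E,C,H,C,C,E,C,H,C,H,C

step 0: bank5 5->7 [CONFLICT]
step 1: bank4 None->7 [EMPTY]
step 2: bank5 7->4 [CONFLICT]
step 3: bank1 None->1 [EMPTY]
step 4: bank0 10->7 [CONFLICT]
step 5: bank5 4->4 [HIT]
step 6: bank5 4->8 [CONFLICT]
step 7: bank5 8->3 [CONFLICT]
step 8: bank2 None->0 [EMPTY]
step 9: bank5 3->8 [CONFLICT]
step 10: bank1 1->1 [HIT]
step 11: bank5 8->9 [CONFLICT]
step 12: bank3 4->4 [HIT]
step 13: bank4 7->6 [CONFLICT]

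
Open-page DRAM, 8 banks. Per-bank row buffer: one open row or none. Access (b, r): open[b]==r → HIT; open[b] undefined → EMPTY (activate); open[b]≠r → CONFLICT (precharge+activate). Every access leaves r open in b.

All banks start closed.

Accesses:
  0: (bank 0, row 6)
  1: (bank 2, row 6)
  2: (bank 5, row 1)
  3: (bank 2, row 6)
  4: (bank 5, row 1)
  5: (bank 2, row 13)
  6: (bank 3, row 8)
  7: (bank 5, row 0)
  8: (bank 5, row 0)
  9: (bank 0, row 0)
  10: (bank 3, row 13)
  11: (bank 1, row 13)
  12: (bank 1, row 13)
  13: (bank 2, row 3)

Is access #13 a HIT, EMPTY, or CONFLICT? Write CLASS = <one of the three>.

  [0] b0 r6: no row ⇒ E
  [1] b2 r6: no row ⇒ E
  [2] b5 r1: no row ⇒ E
  [3] b2 r6: had r6 ⇒ H
  [4] b5 r1: had r1 ⇒ H
  [5] b2 r13: had r6 ⇒ C
  [6] b3 r8: no row ⇒ E
  [7] b5 r0: had r1 ⇒ C
  [8] b5 r0: had r0 ⇒ H
  [9] b0 r0: had r6 ⇒ C
  [10] b3 r13: had r8 ⇒ C
  [11] b1 r13: no row ⇒ E
  [12] b1 r13: had r13 ⇒ H
  [13] b2 r3: had r13 ⇒ C

CLASS = CONFLICT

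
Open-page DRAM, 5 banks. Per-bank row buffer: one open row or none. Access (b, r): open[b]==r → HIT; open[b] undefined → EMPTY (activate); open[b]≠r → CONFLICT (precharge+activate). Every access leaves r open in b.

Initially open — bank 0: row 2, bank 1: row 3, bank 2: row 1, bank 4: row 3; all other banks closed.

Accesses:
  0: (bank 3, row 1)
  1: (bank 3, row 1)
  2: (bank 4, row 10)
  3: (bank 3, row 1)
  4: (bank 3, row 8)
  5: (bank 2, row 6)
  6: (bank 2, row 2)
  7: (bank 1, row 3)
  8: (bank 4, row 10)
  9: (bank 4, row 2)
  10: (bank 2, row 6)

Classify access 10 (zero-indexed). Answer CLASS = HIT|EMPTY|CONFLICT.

CLASS = CONFLICT

#0 (3,1) E
#1 (3,1) H  (was 1)
#2 (4,10) C  (was 3)
#3 (3,1) H  (was 1)
#4 (3,8) C  (was 1)
#5 (2,6) C  (was 1)
#6 (2,2) C  (was 6)
#7 (1,3) H  (was 3)
#8 (4,10) H  (was 10)
#9 (4,2) C  (was 10)
#10 (2,6) C  (was 2)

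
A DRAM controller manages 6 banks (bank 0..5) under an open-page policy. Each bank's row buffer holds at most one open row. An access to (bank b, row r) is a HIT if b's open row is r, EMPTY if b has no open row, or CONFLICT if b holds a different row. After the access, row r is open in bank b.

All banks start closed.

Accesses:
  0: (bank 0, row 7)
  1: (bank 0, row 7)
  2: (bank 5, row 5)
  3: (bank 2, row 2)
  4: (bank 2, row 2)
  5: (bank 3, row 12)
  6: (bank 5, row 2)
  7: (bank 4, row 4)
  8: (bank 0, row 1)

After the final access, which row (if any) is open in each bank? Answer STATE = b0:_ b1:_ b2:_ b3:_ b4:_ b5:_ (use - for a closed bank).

step 0: bank0 None->7 [EMPTY]
step 1: bank0 7->7 [HIT]
step 2: bank5 None->5 [EMPTY]
step 3: bank2 None->2 [EMPTY]
step 4: bank2 2->2 [HIT]
step 5: bank3 None->12 [EMPTY]
step 6: bank5 5->2 [CONFLICT]
step 7: bank4 None->4 [EMPTY]
step 8: bank0 7->1 [CONFLICT]

STATE = b0:1 b1:- b2:2 b3:12 b4:4 b5:2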